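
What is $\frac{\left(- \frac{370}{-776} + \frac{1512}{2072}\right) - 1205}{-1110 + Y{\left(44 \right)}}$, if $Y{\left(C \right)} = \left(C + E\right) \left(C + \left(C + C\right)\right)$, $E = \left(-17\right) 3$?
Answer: $\frac{5760553}{9733368} \approx 0.59184$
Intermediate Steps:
$E = -51$
$Y{\left(C \right)} = 3 C \left(-51 + C\right)$ ($Y{\left(C \right)} = \left(C - 51\right) \left(C + \left(C + C\right)\right) = \left(-51 + C\right) \left(C + 2 C\right) = \left(-51 + C\right) 3 C = 3 C \left(-51 + C\right)$)
$\frac{\left(- \frac{370}{-776} + \frac{1512}{2072}\right) - 1205}{-1110 + Y{\left(44 \right)}} = \frac{\left(- \frac{370}{-776} + \frac{1512}{2072}\right) - 1205}{-1110 + 3 \cdot 44 \left(-51 + 44\right)} = \frac{\left(\left(-370\right) \left(- \frac{1}{776}\right) + 1512 \cdot \frac{1}{2072}\right) - 1205}{-1110 + 3 \cdot 44 \left(-7\right)} = \frac{\left(\frac{185}{388} + \frac{27}{37}\right) - 1205}{-1110 - 924} = \frac{\frac{17321}{14356} - 1205}{-2034} = \left(- \frac{17281659}{14356}\right) \left(- \frac{1}{2034}\right) = \frac{5760553}{9733368}$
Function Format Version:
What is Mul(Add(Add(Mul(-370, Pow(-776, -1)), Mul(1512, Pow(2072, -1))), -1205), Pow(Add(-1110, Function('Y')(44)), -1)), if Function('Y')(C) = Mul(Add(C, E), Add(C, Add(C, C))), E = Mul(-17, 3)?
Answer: Rational(5760553, 9733368) ≈ 0.59184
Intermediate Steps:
E = -51
Function('Y')(C) = Mul(3, C, Add(-51, C)) (Function('Y')(C) = Mul(Add(C, -51), Add(C, Add(C, C))) = Mul(Add(-51, C), Add(C, Mul(2, C))) = Mul(Add(-51, C), Mul(3, C)) = Mul(3, C, Add(-51, C)))
Mul(Add(Add(Mul(-370, Pow(-776, -1)), Mul(1512, Pow(2072, -1))), -1205), Pow(Add(-1110, Function('Y')(44)), -1)) = Mul(Add(Add(Mul(-370, Pow(-776, -1)), Mul(1512, Pow(2072, -1))), -1205), Pow(Add(-1110, Mul(3, 44, Add(-51, 44))), -1)) = Mul(Add(Add(Mul(-370, Rational(-1, 776)), Mul(1512, Rational(1, 2072))), -1205), Pow(Add(-1110, Mul(3, 44, -7)), -1)) = Mul(Add(Add(Rational(185, 388), Rational(27, 37)), -1205), Pow(Add(-1110, -924), -1)) = Mul(Add(Rational(17321, 14356), -1205), Pow(-2034, -1)) = Mul(Rational(-17281659, 14356), Rational(-1, 2034)) = Rational(5760553, 9733368)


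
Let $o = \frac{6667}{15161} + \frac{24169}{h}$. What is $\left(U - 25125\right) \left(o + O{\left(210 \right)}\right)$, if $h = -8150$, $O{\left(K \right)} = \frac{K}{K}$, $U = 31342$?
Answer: $- \frac{1172078631953}{123562150} \approx -9485.7$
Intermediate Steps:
$O{\left(K \right)} = 1$
$o = - \frac{312090159}{123562150}$ ($o = \frac{6667}{15161} + \frac{24169}{-8150} = 6667 \cdot \frac{1}{15161} + 24169 \left(- \frac{1}{8150}\right) = \frac{6667}{15161} - \frac{24169}{8150} = - \frac{312090159}{123562150} \approx -2.5258$)
$\left(U - 25125\right) \left(o + O{\left(210 \right)}\right) = \left(31342 - 25125\right) \left(- \frac{312090159}{123562150} + 1\right) = 6217 \left(- \frac{188528009}{123562150}\right) = - \frac{1172078631953}{123562150}$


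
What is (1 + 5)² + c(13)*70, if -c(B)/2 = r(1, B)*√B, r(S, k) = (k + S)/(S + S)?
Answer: 36 - 980*√13 ≈ -3497.4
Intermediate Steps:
r(S, k) = (S + k)/(2*S) (r(S, k) = (S + k)/((2*S)) = (S + k)*(1/(2*S)) = (S + k)/(2*S))
c(B) = -2*√B*(½ + B/2) (c(B) = -2*(½)*(1 + B)/1*√B = -2*(½)*1*(1 + B)*√B = -2*(½ + B/2)*√B = -2*√B*(½ + B/2))
(1 + 5)² + c(13)*70 = (1 + 5)² + (√13*(-1 - 1*13))*70 = 6² + (√13*(-1 - 13))*70 = 36 + (√13*(-14))*70 = 36 - 14*√13*70 = 36 - 980*√13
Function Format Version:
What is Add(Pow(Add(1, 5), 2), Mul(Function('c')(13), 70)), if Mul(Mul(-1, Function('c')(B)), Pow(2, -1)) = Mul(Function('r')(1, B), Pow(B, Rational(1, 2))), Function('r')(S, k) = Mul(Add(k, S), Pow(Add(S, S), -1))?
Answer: Add(36, Mul(-980, Pow(13, Rational(1, 2)))) ≈ -3497.4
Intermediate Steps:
Function('r')(S, k) = Mul(Rational(1, 2), Pow(S, -1), Add(S, k)) (Function('r')(S, k) = Mul(Add(S, k), Pow(Mul(2, S), -1)) = Mul(Add(S, k), Mul(Rational(1, 2), Pow(S, -1))) = Mul(Rational(1, 2), Pow(S, -1), Add(S, k)))
Function('c')(B) = Mul(-2, Pow(B, Rational(1, 2)), Add(Rational(1, 2), Mul(Rational(1, 2), B))) (Function('c')(B) = Mul(-2, Mul(Mul(Rational(1, 2), Pow(1, -1), Add(1, B)), Pow(B, Rational(1, 2)))) = Mul(-2, Mul(Mul(Rational(1, 2), 1, Add(1, B)), Pow(B, Rational(1, 2)))) = Mul(-2, Mul(Add(Rational(1, 2), Mul(Rational(1, 2), B)), Pow(B, Rational(1, 2)))) = Mul(-2, Mul(Pow(B, Rational(1, 2)), Add(Rational(1, 2), Mul(Rational(1, 2), B)))) = Mul(-2, Pow(B, Rational(1, 2)), Add(Rational(1, 2), Mul(Rational(1, 2), B))))
Add(Pow(Add(1, 5), 2), Mul(Function('c')(13), 70)) = Add(Pow(Add(1, 5), 2), Mul(Mul(Pow(13, Rational(1, 2)), Add(-1, Mul(-1, 13))), 70)) = Add(Pow(6, 2), Mul(Mul(Pow(13, Rational(1, 2)), Add(-1, -13)), 70)) = Add(36, Mul(Mul(Pow(13, Rational(1, 2)), -14), 70)) = Add(36, Mul(Mul(-14, Pow(13, Rational(1, 2))), 70)) = Add(36, Mul(-980, Pow(13, Rational(1, 2))))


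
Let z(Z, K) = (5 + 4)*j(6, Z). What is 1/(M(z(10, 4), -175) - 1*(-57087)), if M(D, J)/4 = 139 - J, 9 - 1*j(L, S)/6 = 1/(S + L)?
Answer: 1/58343 ≈ 1.7140e-5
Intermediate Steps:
j(L, S) = 54 - 6/(L + S) (j(L, S) = 54 - 6/(S + L) = 54 - 6/(L + S))
z(Z, K) = 54*(53 + 9*Z)/(6 + Z) (z(Z, K) = (5 + 4)*(6*(-1 + 9*6 + 9*Z)/(6 + Z)) = 9*(6*(-1 + 54 + 9*Z)/(6 + Z)) = 9*(6*(53 + 9*Z)/(6 + Z)) = 54*(53 + 9*Z)/(6 + Z))
M(D, J) = 556 - 4*J (M(D, J) = 4*(139 - J) = 556 - 4*J)
1/(M(z(10, 4), -175) - 1*(-57087)) = 1/((556 - 4*(-175)) - 1*(-57087)) = 1/((556 + 700) + 57087) = 1/(1256 + 57087) = 1/58343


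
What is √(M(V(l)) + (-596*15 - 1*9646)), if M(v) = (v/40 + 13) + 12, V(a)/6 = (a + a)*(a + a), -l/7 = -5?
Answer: I*√17826 ≈ 133.51*I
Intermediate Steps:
l = 35 (l = -7*(-5) = 35)
V(a) = 24*a² (V(a) = 6*((a + a)*(a + a)) = 6*((2*a)*(2*a)) = 6*(4*a²) = 24*a²)
M(v) = 25 + v/40 (M(v) = (v*(1/40) + 13) + 12 = (v/40 + 13) + 12 = (13 + v/40) + 12 = 25 + v/40)
√(M(V(l)) + (-596*15 - 1*9646)) = √((25 + (24*35²)/40) + (-596*15 - 1*9646)) = √((25 + (24*1225)/40) + (-8940 - 9646)) = √((25 + (1/40)*29400) - 18586) = √((25 + 735) - 18586) = √(760 - 18586) = √(-17826) = I*√17826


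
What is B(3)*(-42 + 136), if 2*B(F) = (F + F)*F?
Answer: 846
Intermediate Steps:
B(F) = F² (B(F) = ((F + F)*F)/2 = ((2*F)*F)/2 = (2*F²)/2 = F²)
B(3)*(-42 + 136) = 3²*(-42 + 136) = 9*94 = 846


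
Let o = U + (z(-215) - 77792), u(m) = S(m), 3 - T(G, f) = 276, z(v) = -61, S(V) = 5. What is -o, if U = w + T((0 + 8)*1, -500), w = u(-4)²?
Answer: 78101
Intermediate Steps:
T(G, f) = -273 (T(G, f) = 3 - 1*276 = 3 - 276 = -273)
u(m) = 5
w = 25 (w = 5² = 25)
U = -248 (U = 25 - 273 = -248)
o = -78101 (o = -248 + (-61 - 77792) = -248 - 77853 = -78101)
-o = -1*(-78101) = 78101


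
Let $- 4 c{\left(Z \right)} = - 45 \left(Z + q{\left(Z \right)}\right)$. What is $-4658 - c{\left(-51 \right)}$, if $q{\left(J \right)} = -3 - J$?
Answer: $- \frac{18497}{4} \approx -4624.3$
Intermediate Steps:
$c{\left(Z \right)} = - \frac{135}{4}$ ($c{\left(Z \right)} = - \frac{\left(-45\right) \left(Z - \left(3 + Z\right)\right)}{4} = - \frac{\left(-45\right) \left(-3\right)}{4} = \left(- \frac{1}{4}\right) 135 = - \frac{135}{4}$)
$-4658 - c{\left(-51 \right)} = -4658 - - \frac{135}{4} = -4658 + \frac{135}{4} = - \frac{18497}{4}$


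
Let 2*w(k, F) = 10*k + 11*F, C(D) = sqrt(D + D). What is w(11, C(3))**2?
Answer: 6413/2 + 605*sqrt(6) ≈ 4688.4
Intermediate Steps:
C(D) = sqrt(2)*sqrt(D) (C(D) = sqrt(2*D) = sqrt(2)*sqrt(D))
w(k, F) = 5*k + 11*F/2 (w(k, F) = (10*k + 11*F)/2 = 5*k + 11*F/2)
w(11, C(3))**2 = (5*11 + 11*(sqrt(2)*sqrt(3))/2)**2 = (55 + 11*sqrt(6)/2)**2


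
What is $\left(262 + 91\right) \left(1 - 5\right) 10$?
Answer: $-14120$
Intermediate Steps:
$\left(262 + 91\right) \left(1 - 5\right) 10 = 353 \left(\left(-4\right) 10\right) = 353 \left(-40\right) = -14120$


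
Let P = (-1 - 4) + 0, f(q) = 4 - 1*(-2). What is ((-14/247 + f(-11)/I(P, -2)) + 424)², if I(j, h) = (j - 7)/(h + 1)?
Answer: 43963605625/244036 ≈ 1.8015e+5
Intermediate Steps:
f(q) = 6 (f(q) = 4 + 2 = 6)
P = -5 (P = -5 + 0 = -5)
I(j, h) = (-7 + j)/(1 + h)
((-14/247 + f(-11)/I(P, -2)) + 424)² = ((-14/247 + 6/(((-7 - 5)/(1 - 2)))) + 424)² = ((-14*1/247 + 6/((-12/(-1)))) + 424)² = ((-14/247 + 6/((-1*(-12)))) + 424)² = ((-14/247 + 6/12) + 424)² = ((-14/247 + 6*(1/12)) + 424)² = ((-14/247 + ½) + 424)² = (219/494 + 424)² = (209675/494)² = 43963605625/244036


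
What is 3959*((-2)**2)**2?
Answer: 63344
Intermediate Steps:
3959*((-2)**2)**2 = 3959*4**2 = 3959*16 = 63344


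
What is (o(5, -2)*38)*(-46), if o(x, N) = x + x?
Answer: -17480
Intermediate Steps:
o(x, N) = 2*x
(o(5, -2)*38)*(-46) = ((2*5)*38)*(-46) = (10*38)*(-46) = 380*(-46) = -17480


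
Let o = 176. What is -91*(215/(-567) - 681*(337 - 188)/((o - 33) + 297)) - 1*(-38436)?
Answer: 2119016839/35640 ≈ 59456.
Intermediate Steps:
-91*(215/(-567) - 681*(337 - 188)/((o - 33) + 297)) - 1*(-38436) = -91*(215/(-567) - 681*(337 - 188)/((176 - 33) + 297)) - 1*(-38436) = -91*(215*(-1/567) - 681*149/(143 + 297)) + 38436 = -91*(-215/567 - 681/(440*(1/149))) + 38436 = -91*(-215/567 - 681/440/149) + 38436 = -91*(-215/567 - 681*149/440) + 38436 = -91*(-215/567 - 101469/440) + 38436 = -91*(-57627523/249480) + 38436 = 749157799/35640 + 38436 = 2119016839/35640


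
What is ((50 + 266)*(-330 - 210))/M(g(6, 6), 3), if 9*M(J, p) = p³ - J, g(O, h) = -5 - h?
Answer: -767880/19 ≈ -40415.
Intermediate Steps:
M(J, p) = -J/9 + p³/9 (M(J, p) = (p³ - J)/9 = -J/9 + p³/9)
((50 + 266)*(-330 - 210))/M(g(6, 6), 3) = ((50 + 266)*(-330 - 210))/(-(-5 - 1*6)/9 + (⅑)*3³) = (316*(-540))/(-(-5 - 6)/9 + (⅑)*27) = -170640/(-⅑*(-11) + 3) = -170640/(11/9 + 3) = -170640/38/9 = -170640*9/38 = -767880/19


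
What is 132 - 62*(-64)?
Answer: 4100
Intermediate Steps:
132 - 62*(-64) = 132 + 3968 = 4100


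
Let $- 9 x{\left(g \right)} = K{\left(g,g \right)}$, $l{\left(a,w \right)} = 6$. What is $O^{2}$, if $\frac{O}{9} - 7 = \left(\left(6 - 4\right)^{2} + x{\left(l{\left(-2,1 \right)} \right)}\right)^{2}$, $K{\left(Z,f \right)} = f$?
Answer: $26569$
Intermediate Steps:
$x{\left(g \right)} = - \frac{g}{9}$
$O = 163$ ($O = 63 + 9 \left(\left(6 - 4\right)^{2} - \frac{2}{3}\right)^{2} = 63 + 9 \left(2^{2} - \frac{2}{3}\right)^{2} = 63 + 9 \left(4 - \frac{2}{3}\right)^{2} = 63 + 9 \left(\frac{10}{3}\right)^{2} = 63 + 9 \cdot \frac{100}{9} = 63 + 100 = 163$)
$O^{2} = 163^{2} = 26569$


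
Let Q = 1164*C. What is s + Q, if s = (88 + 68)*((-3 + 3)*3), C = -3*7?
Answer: -24444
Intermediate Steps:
C = -21
Q = -24444 (Q = 1164*(-21) = -24444)
s = 0 (s = 156*(0*3) = 156*0 = 0)
s + Q = 0 - 24444 = -24444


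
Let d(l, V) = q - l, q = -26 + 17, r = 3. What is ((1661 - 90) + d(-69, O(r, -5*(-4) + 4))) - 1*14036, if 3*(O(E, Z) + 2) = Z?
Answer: -12405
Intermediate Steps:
O(E, Z) = -2 + Z/3
q = -9
d(l, V) = -9 - l
((1661 - 90) + d(-69, O(r, -5*(-4) + 4))) - 1*14036 = ((1661 - 90) + (-9 - 1*(-69))) - 1*14036 = (1571 + (-9 + 69)) - 14036 = (1571 + 60) - 14036 = 1631 - 14036 = -12405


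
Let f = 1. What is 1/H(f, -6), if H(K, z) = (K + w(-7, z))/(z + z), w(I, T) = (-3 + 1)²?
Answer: -12/5 ≈ -2.4000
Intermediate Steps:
w(I, T) = 4 (w(I, T) = (-2)² = 4)
H(K, z) = (4 + K)/(2*z) (H(K, z) = (K + 4)/(z + z) = (4 + K)/((2*z)) = (4 + K)*(1/(2*z)) = (4 + K)/(2*z))
1/H(f, -6) = 1/((½)*(4 + 1)/(-6)) = 1/((½)*(-⅙)*5) = 1/(-5/12) = -12/5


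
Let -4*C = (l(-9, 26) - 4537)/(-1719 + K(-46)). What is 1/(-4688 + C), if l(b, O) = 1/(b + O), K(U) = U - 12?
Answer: -30209/141639074 ≈ -0.00021328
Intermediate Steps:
K(U) = -12 + U
l(b, O) = 1/(O + b)
C = -19282/30209 (C = -(1/(26 - 9) - 4537)/(4*(-1719 + (-12 - 46))) = -(1/17 - 4537)/(4*(-1719 - 58)) = -(1/17 - 4537)/(4*(-1777)) = -(-19282)*(-1)/(17*1777) = -¼*77128/30209 = -19282/30209 ≈ -0.63829)
1/(-4688 + C) = 1/(-4688 - 19282/30209) = 1/(-141639074/30209) = -30209/141639074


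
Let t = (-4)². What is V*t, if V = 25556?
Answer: 408896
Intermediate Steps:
t = 16
V*t = 25556*16 = 408896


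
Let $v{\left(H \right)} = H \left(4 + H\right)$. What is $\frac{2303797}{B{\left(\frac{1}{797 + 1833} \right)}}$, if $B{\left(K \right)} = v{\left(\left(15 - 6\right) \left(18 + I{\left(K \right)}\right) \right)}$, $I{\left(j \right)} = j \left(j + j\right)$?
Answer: $\frac{27555431173450292500}{321651898425374481} \approx 85.668$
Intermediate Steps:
$I{\left(j \right)} = 2 j^{2}$ ($I{\left(j \right)} = j 2 j = 2 j^{2}$)
$B{\left(K \right)} = \left(162 + 18 K^{2}\right) \left(166 + 18 K^{2}\right)$ ($B{\left(K \right)} = \left(15 - 6\right) \left(18 + 2 K^{2}\right) \left(4 + \left(15 - 6\right) \left(18 + 2 K^{2}\right)\right) = 9 \left(18 + 2 K^{2}\right) \left(4 + 9 \left(18 + 2 K^{2}\right)\right) = \left(162 + 18 K^{2}\right) \left(4 + \left(162 + 18 K^{2}\right)\right) = \left(162 + 18 K^{2}\right) \left(166 + 18 K^{2}\right)$)
$\frac{2303797}{B{\left(\frac{1}{797 + 1833} \right)}} = \frac{2303797}{26892 + 324 \left(\frac{1}{797 + 1833}\right)^{4} + 5904 \left(\frac{1}{797 + 1833}\right)^{2}} = \frac{2303797}{26892 + 324 \left(\frac{1}{2630}\right)^{4} + 5904 \left(\frac{1}{2630}\right)^{2}} = \frac{2303797}{26892 + \frac{324}{47843505610000} + \frac{5904}{6916900}} = \frac{2303797}{26892 + 324 \cdot \frac{1}{47843505610000} + 5904 \cdot \frac{1}{6916900}} = \frac{2303797}{26892 + \frac{81}{11960876402500} + \frac{1476}{1729225}} = \frac{2303797}{\frac{321651898425374481}{11960876402500}} = 2303797 \cdot \frac{11960876402500}{321651898425374481} = \frac{27555431173450292500}{321651898425374481}$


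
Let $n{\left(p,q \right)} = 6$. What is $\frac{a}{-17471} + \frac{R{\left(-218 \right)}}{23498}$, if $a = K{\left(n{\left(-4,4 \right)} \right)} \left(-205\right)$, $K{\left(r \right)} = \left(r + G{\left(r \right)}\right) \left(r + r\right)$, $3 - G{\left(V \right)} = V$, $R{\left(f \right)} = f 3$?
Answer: $\frac{80994603}{205266779} \approx 0.39458$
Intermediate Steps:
$R{\left(f \right)} = 3 f$
$G{\left(V \right)} = 3 - V$
$K{\left(r \right)} = 6 r$ ($K{\left(r \right)} = \left(r - \left(-3 + r\right)\right) \left(r + r\right) = 3 \cdot 2 r = 6 r$)
$a = -7380$ ($a = 6 \cdot 6 \left(-205\right) = 36 \left(-205\right) = -7380$)
$\frac{a}{-17471} + \frac{R{\left(-218 \right)}}{23498} = - \frac{7380}{-17471} + \frac{3 \left(-218\right)}{23498} = \left(-7380\right) \left(- \frac{1}{17471}\right) - \frac{327}{11749} = \frac{7380}{17471} - \frac{327}{11749} = \frac{80994603}{205266779}$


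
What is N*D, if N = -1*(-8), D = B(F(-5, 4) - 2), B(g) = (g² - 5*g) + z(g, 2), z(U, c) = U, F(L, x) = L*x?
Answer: 4576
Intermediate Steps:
B(g) = g² - 4*g (B(g) = (g² - 5*g) + g = g² - 4*g)
D = 572 (D = (-5*4 - 2)*(-4 + (-5*4 - 2)) = (-20 - 2)*(-4 + (-20 - 2)) = -22*(-4 - 22) = -22*(-26) = 572)
N = 8
N*D = 8*572 = 4576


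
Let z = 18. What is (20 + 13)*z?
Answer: 594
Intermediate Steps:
(20 + 13)*z = (20 + 13)*18 = 33*18 = 594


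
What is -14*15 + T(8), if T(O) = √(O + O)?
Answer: -206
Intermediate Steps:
T(O) = √2*√O (T(O) = √(2*O) = √2*√O)
-14*15 + T(8) = -14*15 + √2*√8 = -210 + √2*(2*√2) = -210 + 4 = -206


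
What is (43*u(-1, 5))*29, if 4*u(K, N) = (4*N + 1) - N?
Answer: 4988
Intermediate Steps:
u(K, N) = 1/4 + 3*N/4 (u(K, N) = ((4*N + 1) - N)/4 = ((1 + 4*N) - N)/4 = (1 + 3*N)/4 = 1/4 + 3*N/4)
(43*u(-1, 5))*29 = (43*(1/4 + (3/4)*5))*29 = (43*(1/4 + 15/4))*29 = (43*4)*29 = 172*29 = 4988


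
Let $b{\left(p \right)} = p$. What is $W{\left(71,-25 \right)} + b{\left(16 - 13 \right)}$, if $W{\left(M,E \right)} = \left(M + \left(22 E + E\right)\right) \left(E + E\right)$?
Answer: $25203$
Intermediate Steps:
$W{\left(M,E \right)} = 2 E \left(M + 23 E\right)$ ($W{\left(M,E \right)} = \left(M + 23 E\right) 2 E = 2 E \left(M + 23 E\right)$)
$W{\left(71,-25 \right)} + b{\left(16 - 13 \right)} = 2 \left(-25\right) \left(71 + 23 \left(-25\right)\right) + \left(16 - 13\right) = 2 \left(-25\right) \left(71 - 575\right) + \left(16 - 13\right) = 2 \left(-25\right) \left(-504\right) + 3 = 25200 + 3 = 25203$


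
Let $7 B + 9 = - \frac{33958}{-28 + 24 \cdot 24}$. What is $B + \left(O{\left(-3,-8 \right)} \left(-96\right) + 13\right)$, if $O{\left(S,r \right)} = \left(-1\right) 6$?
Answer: $\frac{1110257}{1918} \approx 578.86$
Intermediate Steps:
$O{\left(S,r \right)} = -6$
$B = - \frac{19445}{1918}$ ($B = - \frac{9}{7} + \frac{\left(-33958\right) \frac{1}{-28 + 24 \cdot 24}}{7} = - \frac{9}{7} + \frac{\left(-33958\right) \frac{1}{-28 + 576}}{7} = - \frac{9}{7} + \frac{\left(-33958\right) \frac{1}{548}}{7} = - \frac{9}{7} + \frac{1}{7} \left(- \frac{16979}{274}\right) = - \frac{9}{7} - \frac{16979}{1918} = - \frac{19445}{1918} \approx -10.138$)
$B + \left(O{\left(-3,-8 \right)} \left(-96\right) + 13\right) = - \frac{19445}{1918} + \left(\left(-6\right) \left(-96\right) + 13\right) = - \frac{19445}{1918} + \left(576 + 13\right) = - \frac{19445}{1918} + 589 = \frac{1110257}{1918}$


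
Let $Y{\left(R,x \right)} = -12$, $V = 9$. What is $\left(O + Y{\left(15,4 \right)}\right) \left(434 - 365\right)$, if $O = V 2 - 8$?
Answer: $-138$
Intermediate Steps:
$O = 10$ ($O = 9 \cdot 2 - 8 = 18 - 8 = 10$)
$\left(O + Y{\left(15,4 \right)}\right) \left(434 - 365\right) = \left(10 - 12\right) \left(434 - 365\right) = \left(-2\right) 69 = -138$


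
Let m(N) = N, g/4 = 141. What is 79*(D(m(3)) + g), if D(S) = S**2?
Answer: 45267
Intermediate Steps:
g = 564 (g = 4*141 = 564)
79*(D(m(3)) + g) = 79*(3**2 + 564) = 79*(9 + 564) = 79*573 = 45267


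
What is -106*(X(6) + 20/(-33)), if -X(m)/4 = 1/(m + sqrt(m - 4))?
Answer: 78016/561 - 212*sqrt(2)/17 ≈ 121.43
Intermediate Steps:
X(m) = -4/(m + sqrt(-4 + m)) (X(m) = -4/(m + sqrt(m - 4)) = -4/(m + sqrt(-4 + m)))
-106*(X(6) + 20/(-33)) = -106*(-4/(6 + sqrt(-4 + 6)) + 20/(-33)) = -106*(-4/(6 + sqrt(2)) + 20*(-1/33)) = -106*(-4/(6 + sqrt(2)) - 20/33) = -106*(-20/33 - 4/(6 + sqrt(2))) = 2120/33 + 424/(6 + sqrt(2))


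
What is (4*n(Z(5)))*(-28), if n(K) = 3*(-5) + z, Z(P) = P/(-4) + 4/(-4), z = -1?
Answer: 1792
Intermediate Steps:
Z(P) = -1 - P/4 (Z(P) = P*(-1/4) + 4*(-1/4) = -P/4 - 1 = -1 - P/4)
n(K) = -16 (n(K) = 3*(-5) - 1 = -15 - 1 = -16)
(4*n(Z(5)))*(-28) = (4*(-16))*(-28) = -64*(-28) = 1792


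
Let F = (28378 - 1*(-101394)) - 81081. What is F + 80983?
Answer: 129674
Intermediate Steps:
F = 48691 (F = (28378 + 101394) - 81081 = 129772 - 81081 = 48691)
F + 80983 = 48691 + 80983 = 129674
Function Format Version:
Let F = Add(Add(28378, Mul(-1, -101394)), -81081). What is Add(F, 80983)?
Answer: 129674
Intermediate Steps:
F = 48691 (F = Add(Add(28378, 101394), -81081) = Add(129772, -81081) = 48691)
Add(F, 80983) = Add(48691, 80983) = 129674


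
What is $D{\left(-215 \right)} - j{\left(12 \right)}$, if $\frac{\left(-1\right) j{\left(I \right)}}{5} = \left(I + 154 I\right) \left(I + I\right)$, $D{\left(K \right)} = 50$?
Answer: $223250$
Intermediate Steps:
$j{\left(I \right)} = - 1550 I^{2}$ ($j{\left(I \right)} = - 5 \left(I + 154 I\right) \left(I + I\right) = - 5 \cdot 155 I 2 I = - 5 \cdot 310 I^{2} = - 1550 I^{2}$)
$D{\left(-215 \right)} - j{\left(12 \right)} = 50 - - 1550 \cdot 12^{2} = 50 - \left(-1550\right) 144 = 50 - -223200 = 50 + 223200 = 223250$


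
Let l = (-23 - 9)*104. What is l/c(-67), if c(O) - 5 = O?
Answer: 1664/31 ≈ 53.677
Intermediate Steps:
c(O) = 5 + O
l = -3328 (l = -32*104 = -3328)
l/c(-67) = -3328/(5 - 67) = -3328/(-62) = -3328*(-1/62) = 1664/31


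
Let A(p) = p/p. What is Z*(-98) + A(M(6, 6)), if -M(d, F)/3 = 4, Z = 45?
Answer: -4409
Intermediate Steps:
M(d, F) = -12 (M(d, F) = -3*4 = -12)
A(p) = 1
Z*(-98) + A(M(6, 6)) = 45*(-98) + 1 = -4410 + 1 = -4409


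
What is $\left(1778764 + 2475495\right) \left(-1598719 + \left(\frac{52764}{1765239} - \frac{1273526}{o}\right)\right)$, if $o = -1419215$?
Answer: $- \frac{811387331473396660835039}{119297793685} \approx -6.8014 \cdot 10^{12}$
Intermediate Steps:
$\left(1778764 + 2475495\right) \left(-1598719 + \left(\frac{52764}{1765239} - \frac{1273526}{o}\right)\right) = \left(1778764 + 2475495\right) \left(-1598719 + \left(\frac{52764}{1765239} - \frac{1273526}{-1419215}\right)\right) = 4254259 \left(-1598719 + \left(52764 \cdot \frac{1}{1765239} - - \frac{1273526}{1419215}\right)\right) = 4254259 \left(-1598719 + \left(\frac{17588}{588413} + \frac{1273526}{1419215}\right)\right) = 4254259 \left(-1598719 + \frac{110617201094}{119297793685}\right) = 4254259 \left(- \frac{190723538805088421}{119297793685}\right) = - \frac{811387331473396660835039}{119297793685}$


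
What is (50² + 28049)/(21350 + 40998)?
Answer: 30549/62348 ≈ 0.48998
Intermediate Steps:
(50² + 28049)/(21350 + 40998) = (2500 + 28049)/62348 = 30549*(1/62348) = 30549/62348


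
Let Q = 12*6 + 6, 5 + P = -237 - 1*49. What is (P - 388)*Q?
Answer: -52962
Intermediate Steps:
P = -291 (P = -5 + (-237 - 1*49) = -5 + (-237 - 49) = -5 - 286 = -291)
Q = 78 (Q = 72 + 6 = 78)
(P - 388)*Q = (-291 - 388)*78 = -679*78 = -52962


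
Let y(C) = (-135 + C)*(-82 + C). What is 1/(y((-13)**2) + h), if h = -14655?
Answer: -1/11697 ≈ -8.5492e-5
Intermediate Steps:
1/(y((-13)**2) + h) = 1/((11070 + ((-13)**2)**2 - 217*(-13)**2) - 14655) = 1/((11070 + 169**2 - 217*169) - 14655) = 1/((11070 + 28561 - 36673) - 14655) = 1/(2958 - 14655) = 1/(-11697) = -1/11697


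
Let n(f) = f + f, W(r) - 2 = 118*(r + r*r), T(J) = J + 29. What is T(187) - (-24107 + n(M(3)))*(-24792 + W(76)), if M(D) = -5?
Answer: 16055796498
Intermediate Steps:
T(J) = 29 + J
W(r) = 2 + 118*r + 118*r² (W(r) = 2 + 118*(r + r*r) = 2 + 118*(r + r²) = 2 + (118*r + 118*r²) = 2 + 118*r + 118*r²)
n(f) = 2*f
T(187) - (-24107 + n(M(3)))*(-24792 + W(76)) = (29 + 187) - (-24107 + 2*(-5))*(-24792 + (2 + 118*76 + 118*76²)) = 216 - (-24107 - 10)*(-24792 + (2 + 8968 + 118*5776)) = 216 - (-24117)*(-24792 + (2 + 8968 + 681568)) = 216 - (-24117)*(-24792 + 690538) = 216 - (-24117)*665746 = 216 - 1*(-16055796282) = 216 + 16055796282 = 16055796498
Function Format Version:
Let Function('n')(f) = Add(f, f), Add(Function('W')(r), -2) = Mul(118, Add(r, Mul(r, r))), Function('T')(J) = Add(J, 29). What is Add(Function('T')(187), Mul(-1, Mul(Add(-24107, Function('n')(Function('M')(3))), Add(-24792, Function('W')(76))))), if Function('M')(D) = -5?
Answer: 16055796498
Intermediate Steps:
Function('T')(J) = Add(29, J)
Function('W')(r) = Add(2, Mul(118, r), Mul(118, Pow(r, 2))) (Function('W')(r) = Add(2, Mul(118, Add(r, Mul(r, r)))) = Add(2, Mul(118, Add(r, Pow(r, 2)))) = Add(2, Add(Mul(118, r), Mul(118, Pow(r, 2)))) = Add(2, Mul(118, r), Mul(118, Pow(r, 2))))
Function('n')(f) = Mul(2, f)
Add(Function('T')(187), Mul(-1, Mul(Add(-24107, Function('n')(Function('M')(3))), Add(-24792, Function('W')(76))))) = Add(Add(29, 187), Mul(-1, Mul(Add(-24107, Mul(2, -5)), Add(-24792, Add(2, Mul(118, 76), Mul(118, Pow(76, 2))))))) = Add(216, Mul(-1, Mul(Add(-24107, -10), Add(-24792, Add(2, 8968, Mul(118, 5776)))))) = Add(216, Mul(-1, Mul(-24117, Add(-24792, Add(2, 8968, 681568))))) = Add(216, Mul(-1, Mul(-24117, Add(-24792, 690538)))) = Add(216, Mul(-1, Mul(-24117, 665746))) = Add(216, Mul(-1, -16055796282)) = Add(216, 16055796282) = 16055796498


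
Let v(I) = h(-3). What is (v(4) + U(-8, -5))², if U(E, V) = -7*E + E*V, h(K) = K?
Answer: 8649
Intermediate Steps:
v(I) = -3
(v(4) + U(-8, -5))² = (-3 - 8*(-7 - 5))² = (-3 - 8*(-12))² = (-3 + 96)² = 93² = 8649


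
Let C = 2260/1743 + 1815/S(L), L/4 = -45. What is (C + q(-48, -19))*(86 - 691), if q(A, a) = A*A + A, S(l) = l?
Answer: -9478880455/6972 ≈ -1.3596e+6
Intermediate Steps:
L = -180 (L = 4*(-45) = -180)
q(A, a) = A + A**2 (q(A, a) = A**2 + A = A + A**2)
C = -61261/6972 (C = 2260/1743 + 1815/(-180) = 2260*(1/1743) + 1815*(-1/180) = 2260/1743 - 121/12 = -61261/6972 ≈ -8.7867)
(C + q(-48, -19))*(86 - 691) = (-61261/6972 - 48*(1 - 48))*(86 - 691) = (-61261/6972 - 48*(-47))*(-605) = (-61261/6972 + 2256)*(-605) = (15667571/6972)*(-605) = -9478880455/6972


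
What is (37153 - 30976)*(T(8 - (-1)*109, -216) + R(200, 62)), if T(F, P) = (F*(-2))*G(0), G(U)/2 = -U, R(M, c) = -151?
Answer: -932727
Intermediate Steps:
G(U) = -2*U (G(U) = 2*(-U) = -2*U)
T(F, P) = 0 (T(F, P) = (F*(-2))*(-2*0) = -2*F*0 = 0)
(37153 - 30976)*(T(8 - (-1)*109, -216) + R(200, 62)) = (37153 - 30976)*(0 - 151) = 6177*(-151) = -932727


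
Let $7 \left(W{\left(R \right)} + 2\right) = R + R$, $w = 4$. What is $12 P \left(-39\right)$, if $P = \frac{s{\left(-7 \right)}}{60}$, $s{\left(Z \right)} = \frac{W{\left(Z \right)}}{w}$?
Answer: $\frac{39}{5} \approx 7.8$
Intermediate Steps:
$W{\left(R \right)} = -2 + \frac{2 R}{7}$ ($W{\left(R \right)} = -2 + \frac{R + R}{7} = -2 + \frac{2 R}{7}$)
$s{\left(Z \right)} = - \frac{1}{2} + \frac{Z}{14}$ ($s{\left(Z \right)} = \frac{-2 + \frac{2 Z}{7}}{4} = \left(-2 + \frac{2 Z}{7}\right) \frac{1}{4} = - \frac{1}{2} + \frac{Z}{14}$)
$P = - \frac{1}{60}$ ($P = \frac{- \frac{1}{2} + \frac{1}{14} \left(-7\right)}{60} = \left(- \frac{1}{2} - \frac{1}{2}\right) \frac{1}{60} = \left(-1\right) \frac{1}{60} = - \frac{1}{60} \approx -0.016667$)
$12 P \left(-39\right) = 12 \left(- \frac{1}{60}\right) \left(-39\right) = \left(- \frac{1}{5}\right) \left(-39\right) = \frac{39}{5}$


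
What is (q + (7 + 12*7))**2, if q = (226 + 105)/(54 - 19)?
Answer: 12362256/1225 ≈ 10092.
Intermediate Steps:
q = 331/35 ≈ 9.4571
(q + (7 + 12*7))**2 = (331/35 + (7 + 12*7))**2 = (331/35 + (7 + 84))**2 = (331/35 + 91)**2 = (3516/35)**2 = 12362256/1225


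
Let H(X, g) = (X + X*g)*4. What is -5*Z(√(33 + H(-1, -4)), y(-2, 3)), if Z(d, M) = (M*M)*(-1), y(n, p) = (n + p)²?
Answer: 5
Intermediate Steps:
H(X, g) = 4*X + 4*X*g
Z(d, M) = -M² (Z(d, M) = M²*(-1) = -M²)
-5*Z(√(33 + H(-1, -4)), y(-2, 3)) = -(-5)*((-2 + 3)²)² = -(-5)*(1²)² = -(-5)*1² = -(-5) = -5*(-1) = 5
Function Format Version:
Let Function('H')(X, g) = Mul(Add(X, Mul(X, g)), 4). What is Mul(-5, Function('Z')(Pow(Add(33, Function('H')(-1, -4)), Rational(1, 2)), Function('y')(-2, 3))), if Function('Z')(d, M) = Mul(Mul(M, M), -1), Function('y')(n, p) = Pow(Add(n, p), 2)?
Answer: 5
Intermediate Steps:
Function('H')(X, g) = Add(Mul(4, X), Mul(4, X, g))
Function('Z')(d, M) = Mul(-1, Pow(M, 2)) (Function('Z')(d, M) = Mul(Pow(M, 2), -1) = Mul(-1, Pow(M, 2)))
Mul(-5, Function('Z')(Pow(Add(33, Function('H')(-1, -4)), Rational(1, 2)), Function('y')(-2, 3))) = Mul(-5, Mul(-1, Pow(Pow(Add(-2, 3), 2), 2))) = Mul(-5, Mul(-1, Pow(Pow(1, 2), 2))) = Mul(-5, Mul(-1, Pow(1, 2))) = Mul(-5, Mul(-1, 1)) = Mul(-5, -1) = 5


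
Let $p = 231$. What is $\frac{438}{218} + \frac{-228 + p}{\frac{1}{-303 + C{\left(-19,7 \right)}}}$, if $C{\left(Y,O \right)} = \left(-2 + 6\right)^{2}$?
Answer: $- \frac{93630}{109} \approx -858.99$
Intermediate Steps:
$C{\left(Y,O \right)} = 16$ ($C{\left(Y,O \right)} = 4^{2} = 16$)
$\frac{438}{218} + \frac{-228 + p}{\frac{1}{-303 + C{\left(-19,7 \right)}}} = \frac{438}{218} + \frac{-228 + 231}{\frac{1}{-303 + 16}} = 438 \cdot \frac{1}{218} + \frac{3}{\frac{1}{-287}} = \frac{219}{109} + \frac{3}{- \frac{1}{287}} = \frac{219}{109} + 3 \left(-287\right) = \frac{219}{109} - 861 = - \frac{93630}{109}$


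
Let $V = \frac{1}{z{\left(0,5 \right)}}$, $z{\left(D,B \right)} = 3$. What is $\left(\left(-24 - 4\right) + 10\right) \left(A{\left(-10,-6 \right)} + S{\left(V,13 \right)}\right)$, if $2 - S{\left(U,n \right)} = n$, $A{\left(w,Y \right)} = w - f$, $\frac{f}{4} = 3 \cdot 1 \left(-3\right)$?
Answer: $-270$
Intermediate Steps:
$f = -36$ ($f = 4 \cdot 3 \cdot 1 \left(-3\right) = 4 \cdot 3 \left(-3\right) = 4 \left(-9\right) = -36$)
$A{\left(w,Y \right)} = 36 + w$ ($A{\left(w,Y \right)} = w - -36 = w + 36 = 36 + w$)
$V = \frac{1}{3} \approx 0.33333$
$S{\left(U,n \right)} = 2 - n$
$\left(\left(-24 - 4\right) + 10\right) \left(A{\left(-10,-6 \right)} + S{\left(V,13 \right)}\right) = \left(\left(-24 - 4\right) + 10\right) \left(\left(36 - 10\right) + \left(2 - 13\right)\right) = \left(-28 + 10\right) \left(26 + \left(2 - 13\right)\right) = - 18 \left(26 - 11\right) = \left(-18\right) 15 = -270$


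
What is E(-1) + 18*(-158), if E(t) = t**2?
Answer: -2843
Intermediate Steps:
E(-1) + 18*(-158) = (-1)**2 + 18*(-158) = 1 - 2844 = -2843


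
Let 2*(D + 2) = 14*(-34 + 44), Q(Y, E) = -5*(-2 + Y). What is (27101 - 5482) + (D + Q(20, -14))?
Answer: 21597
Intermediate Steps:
Q(Y, E) = 10 - 5*Y
D = 68 (D = -2 + (14*(-34 + 44))/2 = -2 + (14*10)/2 = -2 + (½)*140 = -2 + 70 = 68)
(27101 - 5482) + (D + Q(20, -14)) = (27101 - 5482) + (68 + (10 - 5*20)) = 21619 + (68 + (10 - 100)) = 21619 + (68 - 90) = 21619 - 22 = 21597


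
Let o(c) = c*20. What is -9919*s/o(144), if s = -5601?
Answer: 18518773/960 ≈ 19290.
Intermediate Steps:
o(c) = 20*c
-9919*s/o(144) = -9919/((20*144)/(-5601)) = -9919/(2880*(-1/5601)) = -9919/(-960/1867) = -9919*(-1867/960) = 18518773/960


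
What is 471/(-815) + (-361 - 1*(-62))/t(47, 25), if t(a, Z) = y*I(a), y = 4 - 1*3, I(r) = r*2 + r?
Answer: -310096/114915 ≈ -2.6985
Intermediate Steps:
I(r) = 3*r (I(r) = 2*r + r = 3*r)
y = 1 (y = 4 - 3 = 1)
t(a, Z) = 3*a (t(a, Z) = 1*(3*a) = 3*a)
471/(-815) + (-361 - 1*(-62))/t(47, 25) = 471/(-815) + (-361 - 1*(-62))/((3*47)) = 471*(-1/815) + (-361 + 62)/141 = -471/815 - 299*1/141 = -471/815 - 299/141 = -310096/114915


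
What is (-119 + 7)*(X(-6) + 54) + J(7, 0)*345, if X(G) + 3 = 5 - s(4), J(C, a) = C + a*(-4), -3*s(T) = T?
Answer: -12019/3 ≈ -4006.3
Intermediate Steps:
s(T) = -T/3
J(C, a) = C - 4*a
X(G) = 10/3 (X(G) = -3 + (5 - (-1)*4/3) = -3 + (5 - 1*(-4/3)) = -3 + (5 + 4/3) = -3 + 19/3 = 10/3)
(-119 + 7)*(X(-6) + 54) + J(7, 0)*345 = (-119 + 7)*(10/3 + 54) + (7 - 4*0)*345 = -112*172/3 + (7 + 0)*345 = -19264/3 + 7*345 = -19264/3 + 2415 = -12019/3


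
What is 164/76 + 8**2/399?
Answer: 925/399 ≈ 2.3183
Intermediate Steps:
164/76 + 8**2/399 = 164*(1/76) + 64*(1/399) = 41/19 + 64/399 = 925/399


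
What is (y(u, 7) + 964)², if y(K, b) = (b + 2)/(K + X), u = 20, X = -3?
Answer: 268861609/289 ≈ 9.3032e+5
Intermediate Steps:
y(K, b) = (2 + b)/(-3 + K) (y(K, b) = (b + 2)/(K - 3) = (2 + b)/(-3 + K))
(y(u, 7) + 964)² = ((2 + 7)/(-3 + 20) + 964)² = (9/17 + 964)² = (16397/17)² = 268861609/289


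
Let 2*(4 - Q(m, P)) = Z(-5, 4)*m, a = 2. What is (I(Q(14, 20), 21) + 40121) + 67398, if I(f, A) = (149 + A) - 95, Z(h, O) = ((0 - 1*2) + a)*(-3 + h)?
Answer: 107594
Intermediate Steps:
Z(h, O) = 0 (Z(h, O) = ((0 - 1*2) + 2)*(-3 + h) = ((0 - 2) + 2)*(-3 + h) = (-2 + 2)*(-3 + h) = 0*(-3 + h) = 0)
Q(m, P) = 4 (Q(m, P) = 4 - 0*m = 4 - 1/2*0 = 4 + 0 = 4)
I(f, A) = 54 + A
(I(Q(14, 20), 21) + 40121) + 67398 = ((54 + 21) + 40121) + 67398 = (75 + 40121) + 67398 = 40196 + 67398 = 107594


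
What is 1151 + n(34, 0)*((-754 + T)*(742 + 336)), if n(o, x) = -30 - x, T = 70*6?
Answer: 10802711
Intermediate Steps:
T = 420
1151 + n(34, 0)*((-754 + T)*(742 + 336)) = 1151 + (-30 - 1*0)*((-754 + 420)*(742 + 336)) = 1151 + (-30 + 0)*(-334*1078) = 1151 - 30*(-360052) = 1151 + 10801560 = 10802711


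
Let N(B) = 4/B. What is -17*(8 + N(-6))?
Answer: -374/3 ≈ -124.67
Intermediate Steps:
-17*(8 + N(-6)) = -17*(8 + 4/(-6)) = -17*(8 + 4*(-1/6)) = -17*(8 - 2/3) = -17*22/3 = -374/3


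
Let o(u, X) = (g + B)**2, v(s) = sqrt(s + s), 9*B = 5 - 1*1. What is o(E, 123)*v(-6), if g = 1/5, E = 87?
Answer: 1682*I*sqrt(3)/2025 ≈ 1.4387*I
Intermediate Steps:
B = 4/9 (B = (5 - 1*1)/9 = (5 - 1)/9 = (1/9)*4 = 4/9 ≈ 0.44444)
g = 1/5 ≈ 0.20000
v(s) = sqrt(2)*sqrt(s) (v(s) = sqrt(2*s) = sqrt(2)*sqrt(s))
o(u, X) = 841/2025 (o(u, X) = (1/5 + 4/9)**2 = (29/45)**2 = 841/2025)
o(E, 123)*v(-6) = 841*(sqrt(2)*sqrt(-6))/2025 = 841*(sqrt(2)*(I*sqrt(6)))/2025 = 841*(2*I*sqrt(3))/2025 = 1682*I*sqrt(3)/2025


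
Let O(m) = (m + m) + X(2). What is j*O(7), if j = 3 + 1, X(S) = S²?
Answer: 72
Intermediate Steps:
O(m) = 4 + 2*m (O(m) = (m + m) + 2² = 2*m + 4 = 4 + 2*m)
j = 4
j*O(7) = 4*(4 + 2*7) = 4*(4 + 14) = 4*18 = 72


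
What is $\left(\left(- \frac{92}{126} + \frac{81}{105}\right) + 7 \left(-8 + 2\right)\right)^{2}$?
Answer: $\frac{174689089}{99225} \approx 1760.5$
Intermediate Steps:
$\left(\left(- \frac{92}{126} + \frac{81}{105}\right) + 7 \left(-8 + 2\right)\right)^{2} = \left(\left(\left(-92\right) \frac{1}{126} + 81 \cdot \frac{1}{105}\right) + 7 \left(-6\right)\right)^{2} = \left(\left(- \frac{46}{63} + \frac{27}{35}\right) - 42\right)^{2} = \left(\frac{13}{315} - 42\right)^{2} = \left(- \frac{13217}{315}\right)^{2} = \frac{174689089}{99225}$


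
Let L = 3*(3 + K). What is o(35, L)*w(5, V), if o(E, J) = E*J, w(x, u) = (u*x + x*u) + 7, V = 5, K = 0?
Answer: 17955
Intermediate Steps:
w(x, u) = 7 + 2*u*x (w(x, u) = (u*x + u*x) + 7 = 2*u*x + 7 = 7 + 2*u*x)
L = 9 (L = 3*(3 + 0) = 3*3 = 9)
o(35, L)*w(5, V) = (35*9)*(7 + 2*5*5) = 315*(7 + 50) = 315*57 = 17955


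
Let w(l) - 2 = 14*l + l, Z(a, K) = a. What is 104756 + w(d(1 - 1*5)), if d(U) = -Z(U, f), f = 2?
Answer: 104818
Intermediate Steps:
d(U) = -U
w(l) = 2 + 15*l (w(l) = 2 + (14*l + l) = 2 + 15*l)
104756 + w(d(1 - 1*5)) = 104756 + (2 + 15*(-(1 - 1*5))) = 104756 + (2 + 15*(-(1 - 5))) = 104756 + (2 + 15*(-1*(-4))) = 104756 + (2 + 15*4) = 104756 + (2 + 60) = 104756 + 62 = 104818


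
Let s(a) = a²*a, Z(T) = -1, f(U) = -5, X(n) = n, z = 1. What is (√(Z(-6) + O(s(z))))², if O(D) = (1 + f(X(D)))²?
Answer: 15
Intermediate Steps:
s(a) = a³
O(D) = 16 (O(D) = (1 - 5)² = (-4)² = 16)
(√(Z(-6) + O(s(z))))² = (√(-1 + 16))² = (√15)² = 15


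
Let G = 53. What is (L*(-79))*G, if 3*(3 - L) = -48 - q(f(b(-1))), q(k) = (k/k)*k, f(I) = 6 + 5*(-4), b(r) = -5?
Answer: -180041/3 ≈ -60014.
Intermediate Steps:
f(I) = -14 (f(I) = 6 - 20 = -14)
q(k) = k (q(k) = 1*k = k)
L = 43/3 (L = 3 - (-48 - 1*(-14))/3 = 3 - (-48 + 14)/3 = 3 - ⅓*(-34) = 3 + 34/3 = 43/3 ≈ 14.333)
(L*(-79))*G = ((43/3)*(-79))*53 = -3397/3*53 = -180041/3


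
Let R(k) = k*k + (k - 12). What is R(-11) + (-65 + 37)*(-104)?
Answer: 3010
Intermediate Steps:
R(k) = -12 + k + k² (R(k) = k² + (-12 + k) = -12 + k + k²)
R(-11) + (-65 + 37)*(-104) = (-12 - 11 + (-11)²) + (-65 + 37)*(-104) = (-12 - 11 + 121) - 28*(-104) = 98 + 2912 = 3010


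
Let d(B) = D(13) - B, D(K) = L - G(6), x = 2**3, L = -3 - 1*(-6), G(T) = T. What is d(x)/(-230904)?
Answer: 11/230904 ≈ 4.7639e-5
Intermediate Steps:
L = 3 (L = -3 + 6 = 3)
x = 8
D(K) = -3 (D(K) = 3 - 1*6 = 3 - 6 = -3)
d(B) = -3 - B
d(x)/(-230904) = (-3 - 1*8)/(-230904) = (-3 - 8)*(-1/230904) = -11*(-1/230904) = 11/230904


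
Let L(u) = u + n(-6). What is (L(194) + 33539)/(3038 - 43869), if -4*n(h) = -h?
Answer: -67463/81662 ≈ -0.82613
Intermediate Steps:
n(h) = h/4 (n(h) = -(-1)*h/4 = h/4)
L(u) = -3/2 + u (L(u) = u + (¼)*(-6) = u - 3/2 = -3/2 + u)
(L(194) + 33539)/(3038 - 43869) = ((-3/2 + 194) + 33539)/(3038 - 43869) = (385/2 + 33539)/(-40831) = (67463/2)*(-1/40831) = -67463/81662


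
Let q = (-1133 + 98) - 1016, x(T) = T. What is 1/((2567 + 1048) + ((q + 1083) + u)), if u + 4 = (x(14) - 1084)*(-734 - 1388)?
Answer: 1/2273183 ≈ 4.3991e-7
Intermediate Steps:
u = 2270536 (u = -4 + (14 - 1084)*(-734 - 1388) = -4 - 1070*(-2122) = -4 + 2270540 = 2270536)
q = -2051 (q = -1035 - 1016 = -2051)
1/((2567 + 1048) + ((q + 1083) + u)) = 1/((2567 + 1048) + ((-2051 + 1083) + 2270536)) = 1/(3615 + (-968 + 2270536)) = 1/(3615 + 2269568) = 1/2273183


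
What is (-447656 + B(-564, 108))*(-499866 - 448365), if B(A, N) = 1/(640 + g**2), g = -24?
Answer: 516169255639545/1216 ≈ 4.2448e+11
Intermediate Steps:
B(A, N) = 1/1216 (B(A, N) = 1/(640 + (-24)**2) = 1/(640 + 576) = 1/1216)
(-447656 + B(-564, 108))*(-499866 - 448365) = (-447656 + 1/1216)*(-499866 - 448365) = -544349695/1216*(-948231) = 516169255639545/1216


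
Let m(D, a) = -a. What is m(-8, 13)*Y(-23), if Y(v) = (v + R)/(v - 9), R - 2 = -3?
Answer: -39/4 ≈ -9.7500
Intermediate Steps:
R = -1 (R = 2 - 3 = -1)
Y(v) = (-1 + v)/(-9 + v) (Y(v) = (v - 1)/(v - 9) = (-1 + v)/(-9 + v))
m(-8, 13)*Y(-23) = (-1*13)*((-1 - 23)/(-9 - 23)) = -13*(-24)/(-32) = -(-13)*(-24)/32 = -13*3/4 = -39/4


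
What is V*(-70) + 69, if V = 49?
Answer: -3361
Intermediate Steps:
V*(-70) + 69 = 49*(-70) + 69 = -3430 + 69 = -3361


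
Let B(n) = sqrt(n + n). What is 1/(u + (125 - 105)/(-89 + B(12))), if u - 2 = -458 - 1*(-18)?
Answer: -1730333/758275874 + 10*sqrt(6)/379137937 ≈ -0.0022819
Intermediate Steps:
B(n) = sqrt(2)*sqrt(n) (B(n) = sqrt(2*n) = sqrt(2)*sqrt(n))
u = -438 (u = 2 + (-458 - 1*(-18)) = 2 + (-458 + 18) = 2 - 440 = -438)
1/(u + (125 - 105)/(-89 + B(12))) = 1/(-438 + (125 - 105)/(-89 + sqrt(2)*sqrt(12))) = 1/(-438 + 20/(-89 + sqrt(2)*(2*sqrt(3)))) = 1/(-438 + 20/(-89 + 2*sqrt(6)))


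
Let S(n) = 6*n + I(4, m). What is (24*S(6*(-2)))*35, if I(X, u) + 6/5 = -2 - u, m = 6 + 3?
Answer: -70728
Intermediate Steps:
m = 9
I(X, u) = -16/5 - u (I(X, u) = -6/5 + (-2 - u) = -16/5 - u)
S(n) = -61/5 + 6*n (S(n) = 6*n + (-16/5 - 1*9) = 6*n + (-16/5 - 9) = 6*n - 61/5 = -61/5 + 6*n)
(24*S(6*(-2)))*35 = (24*(-61/5 + 6*(6*(-2))))*35 = (24*(-61/5 + 6*(-12)))*35 = (24*(-61/5 - 72))*35 = (24*(-421/5))*35 = -10104/5*35 = -70728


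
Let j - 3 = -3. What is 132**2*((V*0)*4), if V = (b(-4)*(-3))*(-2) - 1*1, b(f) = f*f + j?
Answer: 0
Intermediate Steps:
j = 0 (j = 3 - 3 = 0)
b(f) = f**2 (b(f) = f*f + 0 = f**2 + 0 = f**2)
V = 95 (V = ((-4)**2*(-3))*(-2) - 1*1 = (16*(-3))*(-2) - 1 = -48*(-2) - 1 = 96 - 1 = 95)
132**2*((V*0)*4) = 132**2*((95*0)*4) = 17424*(0*4) = 17424*0 = 0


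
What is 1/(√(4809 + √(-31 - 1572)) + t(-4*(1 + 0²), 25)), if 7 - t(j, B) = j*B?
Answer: 1/(107 + √(4809 + I*√1603)) ≈ 0.0056706 - 9.282e-6*I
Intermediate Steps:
t(j, B) = 7 - B*j (t(j, B) = 7 - j*B = 7 - B*j)
1/(√(4809 + √(-31 - 1572)) + t(-4*(1 + 0²), 25)) = 1/(√(4809 + √(-31 - 1572)) + (7 - 1*25*(-4*(1 + 0²)))) = 1/(√(4809 + √(-1603)) + (7 - 1*25*(-4*(1 + 0)))) = 1/(√(4809 + I*√1603) + (7 - 1*25*(-4*1))) = 1/(√(4809 + I*√1603) + (7 - 1*25*(-4))) = 1/(√(4809 + I*√1603) + (7 + 100)) = 1/(√(4809 + I*√1603) + 107) = 1/(107 + √(4809 + I*√1603))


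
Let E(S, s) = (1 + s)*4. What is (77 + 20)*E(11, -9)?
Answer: -3104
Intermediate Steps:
E(S, s) = 4 + 4*s
(77 + 20)*E(11, -9) = (77 + 20)*(4 + 4*(-9)) = 97*(4 - 36) = 97*(-32) = -3104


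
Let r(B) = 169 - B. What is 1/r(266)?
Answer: -1/97 ≈ -0.010309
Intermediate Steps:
1/r(266) = 1/(169 - 1*266) = 1/(169 - 266) = 1/(-97) = -1/97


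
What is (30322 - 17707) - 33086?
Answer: -20471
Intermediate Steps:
(30322 - 17707) - 33086 = 12615 - 33086 = -20471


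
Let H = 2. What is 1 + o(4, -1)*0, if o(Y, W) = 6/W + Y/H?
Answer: 1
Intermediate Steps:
o(Y, W) = Y/2 + 6/W (o(Y, W) = 6/W + Y/2 = Y/2 + 6/W)
1 + o(4, -1)*0 = 1 + ((½)*4 + 6/(-1))*0 = 1 + (2 + 6*(-1))*0 = 1 + (2 - 6)*0 = 1 - 4*0 = 1 + 0 = 1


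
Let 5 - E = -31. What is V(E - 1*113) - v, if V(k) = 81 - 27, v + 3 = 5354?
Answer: -5297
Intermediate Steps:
E = 36 (E = 5 - 1*(-31) = 5 + 31 = 36)
v = 5351 (v = -3 + 5354 = 5351)
V(k) = 54
V(E - 1*113) - v = 54 - 1*5351 = 54 - 5351 = -5297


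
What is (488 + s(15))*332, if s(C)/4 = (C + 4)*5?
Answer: 288176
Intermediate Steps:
s(C) = 80 + 20*C (s(C) = 4*((C + 4)*5) = 4*((4 + C)*5) = 4*(20 + 5*C) = 80 + 20*C)
(488 + s(15))*332 = (488 + (80 + 20*15))*332 = (488 + (80 + 300))*332 = (488 + 380)*332 = 868*332 = 288176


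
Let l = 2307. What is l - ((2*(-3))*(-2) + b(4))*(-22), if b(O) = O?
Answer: 2659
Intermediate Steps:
l - ((2*(-3))*(-2) + b(4))*(-22) = 2307 - ((2*(-3))*(-2) + 4)*(-22) = 2307 - (-6*(-2) + 4)*(-22) = 2307 - (12 + 4)*(-22) = 2307 - 16*(-22) = 2307 - 1*(-352) = 2307 + 352 = 2659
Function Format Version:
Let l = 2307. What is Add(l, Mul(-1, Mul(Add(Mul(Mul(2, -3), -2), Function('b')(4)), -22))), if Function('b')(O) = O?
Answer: 2659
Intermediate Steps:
Add(l, Mul(-1, Mul(Add(Mul(Mul(2, -3), -2), Function('b')(4)), -22))) = Add(2307, Mul(-1, Mul(Add(Mul(Mul(2, -3), -2), 4), -22))) = Add(2307, Mul(-1, Mul(Add(Mul(-6, -2), 4), -22))) = Add(2307, Mul(-1, Mul(Add(12, 4), -22))) = Add(2307, Mul(-1, Mul(16, -22))) = Add(2307, Mul(-1, -352)) = Add(2307, 352) = 2659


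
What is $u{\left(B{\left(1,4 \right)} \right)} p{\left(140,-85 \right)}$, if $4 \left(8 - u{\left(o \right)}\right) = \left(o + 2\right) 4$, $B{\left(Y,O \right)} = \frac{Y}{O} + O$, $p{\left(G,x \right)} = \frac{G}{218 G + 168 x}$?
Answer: $\frac{7}{464} \approx 0.015086$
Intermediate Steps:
$p{\left(G,x \right)} = \frac{G}{168 x + 218 G}$
$B{\left(Y,O \right)} = O + \frac{Y}{O}$
$u{\left(o \right)} = 6 - o$ ($u{\left(o \right)} = 8 - \frac{\left(o + 2\right) 4}{4} = 8 - \frac{\left(2 + o\right) 4}{4} = 8 - \frac{8 + 4 o}{4} = 8 - \left(2 + o\right) = 6 - o$)
$u{\left(B{\left(1,4 \right)} \right)} p{\left(140,-85 \right)} = \left(6 - \left(4 + 1 \cdot \frac{1}{4}\right)\right) \frac{1}{2} \cdot 140 \frac{1}{84 \left(-85\right) + 109 \cdot 140} = \left(6 - \left(4 + 1 \cdot \frac{1}{4}\right)\right) \frac{1}{2} \cdot 140 \frac{1}{-7140 + 15260} = \left(6 - \left(4 + \frac{1}{4}\right)\right) \frac{1}{2} \cdot 140 \cdot \frac{1}{8120} = \left(6 - \frac{17}{4}\right) \frac{1}{2} \cdot 140 \cdot \frac{1}{8120} = \left(6 - \frac{17}{4}\right) \frac{1}{116} = \frac{7}{4} \cdot \frac{1}{116} = \frac{7}{464}$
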